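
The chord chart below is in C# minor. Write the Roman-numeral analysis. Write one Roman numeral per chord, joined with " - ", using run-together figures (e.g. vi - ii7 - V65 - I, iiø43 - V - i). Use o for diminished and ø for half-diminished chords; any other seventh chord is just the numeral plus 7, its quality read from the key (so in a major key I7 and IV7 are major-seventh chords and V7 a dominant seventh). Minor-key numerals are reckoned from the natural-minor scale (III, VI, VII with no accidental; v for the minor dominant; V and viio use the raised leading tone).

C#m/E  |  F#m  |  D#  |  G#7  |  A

i6 - iv - V/V - V7 - VI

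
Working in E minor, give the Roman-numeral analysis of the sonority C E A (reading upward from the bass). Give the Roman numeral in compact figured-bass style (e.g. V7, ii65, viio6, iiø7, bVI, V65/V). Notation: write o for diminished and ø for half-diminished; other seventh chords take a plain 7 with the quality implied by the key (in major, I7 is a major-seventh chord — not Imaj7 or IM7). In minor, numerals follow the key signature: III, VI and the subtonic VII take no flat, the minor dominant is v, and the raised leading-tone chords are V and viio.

The pitches A-C-E form a minor triad rooted on A.
A is scale degree 4 in E minor, and a minor triad on that degree is written iv.
With C in the bass the chord is in first inversion, so the figured bass is 6.

iv6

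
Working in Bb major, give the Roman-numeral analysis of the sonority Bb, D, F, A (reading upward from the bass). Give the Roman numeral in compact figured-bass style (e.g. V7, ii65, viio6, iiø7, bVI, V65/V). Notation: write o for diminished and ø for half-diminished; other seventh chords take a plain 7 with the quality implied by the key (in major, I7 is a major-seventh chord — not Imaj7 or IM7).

I7

The pitches Bb-D-F-A form a major seventh chord rooted on Bb.
In Bb major, Bb is the tonic; the diatonic major seventh chord there is I7.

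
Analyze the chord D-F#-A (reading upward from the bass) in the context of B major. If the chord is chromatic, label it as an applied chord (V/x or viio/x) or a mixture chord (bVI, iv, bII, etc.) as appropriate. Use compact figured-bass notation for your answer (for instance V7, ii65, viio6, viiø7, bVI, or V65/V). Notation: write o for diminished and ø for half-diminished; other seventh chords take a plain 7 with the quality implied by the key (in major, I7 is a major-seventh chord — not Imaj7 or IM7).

The pitches D-F#-A form a major triad rooted on D.
D is the lowered third degree of B major (diatonic 3 would be D#). This is a major triad on the lowered third degree, borrowed from the parallel minor.

bIII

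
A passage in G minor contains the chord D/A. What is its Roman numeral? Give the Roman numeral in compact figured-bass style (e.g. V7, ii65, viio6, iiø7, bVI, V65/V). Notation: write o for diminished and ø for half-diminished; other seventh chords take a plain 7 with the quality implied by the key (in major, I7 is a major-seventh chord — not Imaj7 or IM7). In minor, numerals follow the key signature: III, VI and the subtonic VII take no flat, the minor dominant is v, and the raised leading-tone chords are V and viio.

V64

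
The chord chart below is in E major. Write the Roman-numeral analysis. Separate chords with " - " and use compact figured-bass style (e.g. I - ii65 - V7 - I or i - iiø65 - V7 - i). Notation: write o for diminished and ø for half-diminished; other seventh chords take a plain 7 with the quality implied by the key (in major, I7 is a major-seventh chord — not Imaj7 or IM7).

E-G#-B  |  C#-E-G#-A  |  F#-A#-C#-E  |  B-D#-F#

E-G#-B has root E, degree 1 in E major, so I.
C#-E-G#-A: root A is the subdominant; major seventh chord there is IV65.
F#-A#-C#-E: chromatic; F# is V of V, so V7/V.
B-D#-F# has root B, degree 5 in E major, so V.

I - IV65 - V7/V - V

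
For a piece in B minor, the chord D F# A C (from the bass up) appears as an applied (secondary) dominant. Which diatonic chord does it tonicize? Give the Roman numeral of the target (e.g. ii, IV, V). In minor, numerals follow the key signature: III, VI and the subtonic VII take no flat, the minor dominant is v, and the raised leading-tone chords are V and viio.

The chord is a dominant seventh chord on D.
A dominant resolves down a perfect fifth: D → G. In B minor, G is scale degree 6, i.e. VI.

VI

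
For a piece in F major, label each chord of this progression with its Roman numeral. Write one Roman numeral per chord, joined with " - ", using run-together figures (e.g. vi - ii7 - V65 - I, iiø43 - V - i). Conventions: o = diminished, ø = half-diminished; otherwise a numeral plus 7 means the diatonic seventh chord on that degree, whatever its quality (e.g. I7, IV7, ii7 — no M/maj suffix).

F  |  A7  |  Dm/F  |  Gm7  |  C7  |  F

F: major triad on F = scale degree 1 → I.
A7 is the secondary dominant of vi (dominant seventh chord on A): V7/vi.
Dm/F: root D is the submediant; minor triad there is vi6.
Gm7 has root G, degree 2 in F major, so ii7.
C7 has root C, degree 5 in F major, so V7.
F has root F, degree 1 in F major, so I.

I - V7/vi - vi6 - ii7 - V7 - I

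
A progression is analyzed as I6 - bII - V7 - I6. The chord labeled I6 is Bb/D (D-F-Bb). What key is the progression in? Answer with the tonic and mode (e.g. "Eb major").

Bb major

The anchor chord is a major triad on Bb, labeled I6.
If Bb is scale degree 1 and the mode makes that degree carry a major triad, the tonic is Bb and the mode is major.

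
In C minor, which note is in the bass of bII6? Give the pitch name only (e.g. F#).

F

bII in C minor has root Db; the chord is Db-F-Ab.
The figure 6 means first inversion — the third is in the bass.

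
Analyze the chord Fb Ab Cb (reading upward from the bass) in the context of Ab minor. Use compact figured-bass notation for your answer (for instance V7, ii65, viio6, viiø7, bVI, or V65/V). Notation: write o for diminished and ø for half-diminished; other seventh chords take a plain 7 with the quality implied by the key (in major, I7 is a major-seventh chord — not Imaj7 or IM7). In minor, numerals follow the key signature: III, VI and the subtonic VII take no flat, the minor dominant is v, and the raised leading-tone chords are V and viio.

VI

The pitches Fb-Ab-Cb form a major triad rooted on Fb.
In Ab minor, Fb is the submediant; the diatonic major triad there is VI.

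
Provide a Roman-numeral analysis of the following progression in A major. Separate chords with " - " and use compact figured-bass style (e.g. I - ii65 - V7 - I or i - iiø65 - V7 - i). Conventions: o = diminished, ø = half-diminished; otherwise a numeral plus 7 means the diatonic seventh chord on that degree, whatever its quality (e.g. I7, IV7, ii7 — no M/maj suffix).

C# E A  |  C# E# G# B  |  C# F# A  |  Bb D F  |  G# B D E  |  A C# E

I6 - V7/vi - vi64 - bII - V65 - I

C#-E-A: root A is the tonic; major triad there is I6.
C#-E#-G#-B: chromatic; C# is V of vi, so V7/vi.
C#-F#-A: root F# is the submediant; minor triad there is vi64.
Bb-D-F is non-diatonic — a major triad on the lowered supertonic (Bb): the Neapolitan chord, bII.
G#-B-D-E has root E, degree 5 in A major, so V65.
A-C#-E has root A, degree 1 in A major, so I.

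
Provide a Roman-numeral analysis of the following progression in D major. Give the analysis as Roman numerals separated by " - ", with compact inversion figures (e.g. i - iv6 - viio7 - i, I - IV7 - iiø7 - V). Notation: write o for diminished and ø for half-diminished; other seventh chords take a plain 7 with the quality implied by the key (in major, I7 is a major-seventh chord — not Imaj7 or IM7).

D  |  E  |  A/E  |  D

I - V/V - V64 - I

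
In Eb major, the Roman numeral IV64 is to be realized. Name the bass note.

Eb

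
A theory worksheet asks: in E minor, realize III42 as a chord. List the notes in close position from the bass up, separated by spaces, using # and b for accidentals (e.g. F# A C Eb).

F# G B D

The numeral's case and figure indicate a major seventh chord. In E minor its root, the third degree, is G.
That chord is spelled G-B-D-F#.
With the 42 figure the chord is in third inversion; from the bass F# upward in close position it reads F#-G-B-D.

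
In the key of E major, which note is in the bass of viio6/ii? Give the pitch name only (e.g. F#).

G#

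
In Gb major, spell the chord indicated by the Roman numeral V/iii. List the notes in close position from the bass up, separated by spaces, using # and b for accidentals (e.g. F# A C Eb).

V/iii is a secondary dominant — the dominant triad of iii. iii in Gb major is Bb, so the applied chord's root is F, a perfect fifth above.
Building a major triad on F gives F-A-C.

F A C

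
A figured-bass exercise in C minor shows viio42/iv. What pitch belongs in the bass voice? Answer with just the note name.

Db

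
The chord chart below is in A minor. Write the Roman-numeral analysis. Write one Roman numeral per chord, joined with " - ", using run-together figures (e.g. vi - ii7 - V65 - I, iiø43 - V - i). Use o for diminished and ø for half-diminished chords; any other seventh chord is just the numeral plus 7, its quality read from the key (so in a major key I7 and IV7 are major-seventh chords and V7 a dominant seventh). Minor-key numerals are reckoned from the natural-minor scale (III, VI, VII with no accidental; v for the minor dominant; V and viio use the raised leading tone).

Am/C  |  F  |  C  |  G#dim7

i6 - VI - III - viio7

Am/C: root A is the tonic; minor triad there is i6.
F: root F is the submediant; major triad there is VI.
C: root C is the mediant; major triad there is III.
G#dim7 has root G#, degree 7 in A minor, so viio7.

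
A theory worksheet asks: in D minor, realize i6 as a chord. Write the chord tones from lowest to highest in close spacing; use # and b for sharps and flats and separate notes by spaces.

F A D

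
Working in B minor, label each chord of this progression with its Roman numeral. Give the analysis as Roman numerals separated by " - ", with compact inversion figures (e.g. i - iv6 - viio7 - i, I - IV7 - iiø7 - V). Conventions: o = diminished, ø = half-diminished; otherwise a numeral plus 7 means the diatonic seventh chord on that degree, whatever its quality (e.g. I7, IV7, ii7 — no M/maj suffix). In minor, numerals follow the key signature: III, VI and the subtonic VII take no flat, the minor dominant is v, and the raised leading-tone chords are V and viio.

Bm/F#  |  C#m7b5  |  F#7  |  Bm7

i64 - iiø7 - V7 - i7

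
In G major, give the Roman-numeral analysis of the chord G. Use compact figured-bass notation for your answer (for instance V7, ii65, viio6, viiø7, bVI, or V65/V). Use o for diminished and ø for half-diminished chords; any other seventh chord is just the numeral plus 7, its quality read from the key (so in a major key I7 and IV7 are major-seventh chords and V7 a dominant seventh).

Stacked in thirds the chord is G-B-D: a major triad on G.
In G major, G is the tonic; the diatonic major triad there is I.

I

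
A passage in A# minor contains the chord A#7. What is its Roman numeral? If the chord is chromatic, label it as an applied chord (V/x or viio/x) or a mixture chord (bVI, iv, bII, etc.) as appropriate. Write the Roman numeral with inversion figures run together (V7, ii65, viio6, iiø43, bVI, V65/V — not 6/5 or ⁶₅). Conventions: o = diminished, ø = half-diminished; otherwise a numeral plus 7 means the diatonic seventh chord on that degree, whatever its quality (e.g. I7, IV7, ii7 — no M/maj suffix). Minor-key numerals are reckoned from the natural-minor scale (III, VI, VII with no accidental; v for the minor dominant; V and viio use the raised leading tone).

V7/iv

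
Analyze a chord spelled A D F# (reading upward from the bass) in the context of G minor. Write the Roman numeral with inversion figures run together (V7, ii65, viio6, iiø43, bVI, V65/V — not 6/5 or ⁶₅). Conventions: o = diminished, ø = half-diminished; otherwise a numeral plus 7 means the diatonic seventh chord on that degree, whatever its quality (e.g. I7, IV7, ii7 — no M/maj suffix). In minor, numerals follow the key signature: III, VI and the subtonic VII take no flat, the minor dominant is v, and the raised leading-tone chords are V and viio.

Stacked in thirds the chord is D-F#-A: a major triad on D.
D is scale degree 5 in G minor, and a major triad on that degree is written V.
With A in the bass the chord is in second inversion, so the figured bass is 64.

V64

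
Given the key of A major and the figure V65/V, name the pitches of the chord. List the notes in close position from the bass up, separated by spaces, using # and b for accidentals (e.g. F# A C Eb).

D# F# A B

The slash means an applied dominant: we want the dominant of V. In A major, V is E major, and its dominant is built on B.
Building a dominant seventh chord on B gives B-D#-F#-A.
The figured bass 65 indicates first inversion, placing the third (D#) in the bass: D#-F#-A-B.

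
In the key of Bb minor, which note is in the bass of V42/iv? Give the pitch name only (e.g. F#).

The applied chord V42/iv is rooted on Bb: Bb-D-F-Ab.
The figure 42 means third inversion — the seventh is in the bass.

Ab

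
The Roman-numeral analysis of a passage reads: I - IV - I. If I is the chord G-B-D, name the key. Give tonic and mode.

G major

The chord G is a major triad rooted on G; its label is I.
If G is scale degree 1 and the mode makes that degree carry a major triad, the tonic is G and the mode is major.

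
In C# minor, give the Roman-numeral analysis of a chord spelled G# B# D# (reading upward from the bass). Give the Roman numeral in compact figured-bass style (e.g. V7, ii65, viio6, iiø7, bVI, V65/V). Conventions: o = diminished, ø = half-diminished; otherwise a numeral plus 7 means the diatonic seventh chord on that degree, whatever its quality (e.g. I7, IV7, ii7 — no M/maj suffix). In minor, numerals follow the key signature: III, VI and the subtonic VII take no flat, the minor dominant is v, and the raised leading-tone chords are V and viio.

V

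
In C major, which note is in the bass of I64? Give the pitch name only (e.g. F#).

I in C major has root C; the chord is C-E-G.
The figure 64 means second inversion — the fifth is in the bass.

G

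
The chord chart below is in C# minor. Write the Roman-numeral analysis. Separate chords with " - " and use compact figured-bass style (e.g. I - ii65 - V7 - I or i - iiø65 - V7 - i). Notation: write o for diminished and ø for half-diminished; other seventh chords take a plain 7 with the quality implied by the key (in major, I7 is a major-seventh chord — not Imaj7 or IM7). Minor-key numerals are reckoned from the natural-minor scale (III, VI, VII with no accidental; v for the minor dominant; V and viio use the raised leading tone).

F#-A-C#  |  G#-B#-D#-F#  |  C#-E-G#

F#-A-C#: root F# is the subdominant; minor triad there is iv.
G#-B#-D#-F# has root G#, degree 5 in C# minor, so V7.
C#-E-G#: root C# is the tonic; minor triad there is i.

iv - V7 - i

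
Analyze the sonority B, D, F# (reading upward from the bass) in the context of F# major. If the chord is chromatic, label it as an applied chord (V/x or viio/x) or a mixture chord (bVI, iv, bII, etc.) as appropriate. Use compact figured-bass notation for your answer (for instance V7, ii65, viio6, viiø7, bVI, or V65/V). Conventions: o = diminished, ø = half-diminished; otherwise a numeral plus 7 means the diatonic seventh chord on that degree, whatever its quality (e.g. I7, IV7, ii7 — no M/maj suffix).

Stacked in thirds the chord is B-D-F#: a minor triad on B.
B is the fourth degree of F# major. This is the minor subdominant, borrowed from the parallel minor.

iv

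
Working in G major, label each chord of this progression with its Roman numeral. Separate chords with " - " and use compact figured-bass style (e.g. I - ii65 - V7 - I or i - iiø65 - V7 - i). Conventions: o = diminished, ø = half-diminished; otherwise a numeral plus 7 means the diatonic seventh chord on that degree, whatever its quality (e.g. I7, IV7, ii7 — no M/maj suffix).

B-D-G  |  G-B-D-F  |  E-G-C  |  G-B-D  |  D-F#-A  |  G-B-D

B-D-G: root G is the tonic; major triad there is I6.
G-B-D-F is the secondary dominant of IV (dominant seventh chord on G): V7/IV.
E-G-C has root C, degree 4 in G major, so IV6.
G-B-D: root G is the tonic; major triad there is I.
D-F#-A: root D is the dominant; major triad there is V.
G-B-D: root G is the tonic; major triad there is I.

I6 - V7/IV - IV6 - I - V - I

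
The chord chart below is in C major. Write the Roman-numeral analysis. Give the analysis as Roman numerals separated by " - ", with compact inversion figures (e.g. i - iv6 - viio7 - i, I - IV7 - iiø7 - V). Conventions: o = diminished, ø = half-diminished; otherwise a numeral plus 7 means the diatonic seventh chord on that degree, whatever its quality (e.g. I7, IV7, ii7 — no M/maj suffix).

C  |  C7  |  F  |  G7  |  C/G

I - V7/IV - IV - V7 - I64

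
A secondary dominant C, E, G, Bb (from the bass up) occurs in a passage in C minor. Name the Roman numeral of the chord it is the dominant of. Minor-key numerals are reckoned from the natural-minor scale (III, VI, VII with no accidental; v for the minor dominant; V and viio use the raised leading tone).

iv

The chord is a dominant seventh chord on C.
A dominant resolves down a perfect fifth: C → F. In C minor, F is scale degree 4, i.e. iv.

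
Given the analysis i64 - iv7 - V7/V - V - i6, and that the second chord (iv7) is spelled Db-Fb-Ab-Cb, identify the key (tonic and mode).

Ab minor

iv7 is given as Db-Fb-Ab-Cb — a minor seventh chord with root Db.
If Db is scale degree 4 and the mode makes that degree carry a minor seventh chord, the tonic is Ab and the mode is minor.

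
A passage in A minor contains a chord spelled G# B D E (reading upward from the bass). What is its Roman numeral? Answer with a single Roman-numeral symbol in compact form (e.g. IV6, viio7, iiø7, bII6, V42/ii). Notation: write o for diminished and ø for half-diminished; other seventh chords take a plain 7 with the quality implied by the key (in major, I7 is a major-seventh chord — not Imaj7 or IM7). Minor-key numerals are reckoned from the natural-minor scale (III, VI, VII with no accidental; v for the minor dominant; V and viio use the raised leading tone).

V65

Stacked in thirds the chord is E-G#-B-D: a dominant seventh chord on E.
E is scale degree 5 in A minor, and a dominant seventh chord on that degree is written V7.
With G# in the bass the chord is in first inversion, so the figured bass is 65.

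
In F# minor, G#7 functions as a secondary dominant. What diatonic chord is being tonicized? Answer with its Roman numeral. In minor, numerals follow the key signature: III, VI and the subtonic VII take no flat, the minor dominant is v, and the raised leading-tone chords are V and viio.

The chord is a dominant seventh chord on G#.
A dominant resolves down a perfect fifth: G# → C#. In F# minor, C# is scale degree 5, i.e. V.

V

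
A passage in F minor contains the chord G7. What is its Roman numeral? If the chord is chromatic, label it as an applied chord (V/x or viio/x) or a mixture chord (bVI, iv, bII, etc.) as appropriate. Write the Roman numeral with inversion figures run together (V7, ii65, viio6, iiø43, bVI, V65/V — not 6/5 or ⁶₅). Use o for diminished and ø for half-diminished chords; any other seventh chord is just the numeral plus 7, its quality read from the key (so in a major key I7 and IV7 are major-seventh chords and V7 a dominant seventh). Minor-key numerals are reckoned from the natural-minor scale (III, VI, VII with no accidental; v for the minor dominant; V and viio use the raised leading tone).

V7/V

Stacked in thirds the chord is G-B-D-F: a dominant seventh chord on G.
G is not a diatonic chord root with this quality in F minor, but it lies a perfect fifth above C (V), so the chord functions as an applied dominant of V.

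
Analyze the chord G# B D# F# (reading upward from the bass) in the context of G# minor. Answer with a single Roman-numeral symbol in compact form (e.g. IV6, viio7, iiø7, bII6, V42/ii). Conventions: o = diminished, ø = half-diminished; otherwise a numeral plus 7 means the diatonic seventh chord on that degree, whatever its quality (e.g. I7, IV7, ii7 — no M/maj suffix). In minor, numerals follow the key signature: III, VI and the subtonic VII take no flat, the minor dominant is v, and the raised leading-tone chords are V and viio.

The pitches G#-B-D#-F# form a minor seventh chord rooted on G#.
In G# minor, G# is the tonic; the diatonic minor seventh chord there is i7.

i7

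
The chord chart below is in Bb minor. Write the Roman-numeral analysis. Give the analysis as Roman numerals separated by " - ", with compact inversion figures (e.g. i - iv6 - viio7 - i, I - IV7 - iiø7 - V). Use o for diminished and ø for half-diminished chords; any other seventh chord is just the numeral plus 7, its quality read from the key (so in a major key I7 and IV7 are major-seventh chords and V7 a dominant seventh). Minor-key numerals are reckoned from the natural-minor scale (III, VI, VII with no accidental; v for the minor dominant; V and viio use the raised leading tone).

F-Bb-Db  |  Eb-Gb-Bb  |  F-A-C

i64 - iv - V

F-Bb-Db: minor triad on Bb = scale degree 1 → i64.
Eb-Gb-Bb: root Eb is the subdominant; minor triad there is iv.
F-A-C: major triad on F = scale degree 5 → V.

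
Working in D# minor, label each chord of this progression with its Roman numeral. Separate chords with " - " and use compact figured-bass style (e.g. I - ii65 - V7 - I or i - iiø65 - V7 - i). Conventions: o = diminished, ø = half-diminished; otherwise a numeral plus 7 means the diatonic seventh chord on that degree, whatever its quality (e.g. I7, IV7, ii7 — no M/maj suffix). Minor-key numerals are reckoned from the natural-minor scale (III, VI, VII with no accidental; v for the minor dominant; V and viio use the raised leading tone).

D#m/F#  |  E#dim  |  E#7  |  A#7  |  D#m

i6 - iio - V7/V - V7 - i

D#m/F#: root D# is the tonic; minor triad there is i6.
E#dim: root E# is the supertonic; diminished triad there is iio.
E#7 is the secondary dominant of V (dominant seventh chord on E#): V7/V.
A#7 has root A#, degree 5 in D# minor, so V7.
D#m has root D#, degree 1 in D# minor, so i.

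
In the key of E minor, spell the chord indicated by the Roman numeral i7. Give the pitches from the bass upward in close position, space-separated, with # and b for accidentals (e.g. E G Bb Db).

The numeral's case and figure indicate a minor seventh chord. In E minor its root, the tonic, is E.
Stacking thirds from E gives E-G-B-D.

E G B D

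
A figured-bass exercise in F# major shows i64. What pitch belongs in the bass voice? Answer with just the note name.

C#

i in F# major has root F#; the chord is F#-A-C#.
The figure 64 means second inversion — the fifth is in the bass.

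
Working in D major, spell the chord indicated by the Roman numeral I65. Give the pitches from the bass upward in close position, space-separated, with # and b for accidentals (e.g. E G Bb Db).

The numeral's case and figure indicate a major seventh chord. In D major its root, scale degree 1, is D.
Stacking thirds from D gives D-F#-A-C#.
With the 65 figure the chord is in first inversion; from the bass F# upward in close position it reads F#-A-C#-D.

F# A C# D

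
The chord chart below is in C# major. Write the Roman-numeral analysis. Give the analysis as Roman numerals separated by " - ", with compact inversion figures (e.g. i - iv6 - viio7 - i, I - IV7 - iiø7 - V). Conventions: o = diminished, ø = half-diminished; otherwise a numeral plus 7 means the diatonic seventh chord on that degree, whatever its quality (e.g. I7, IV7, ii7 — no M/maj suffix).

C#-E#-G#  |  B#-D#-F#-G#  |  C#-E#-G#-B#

I - V65 - I7

C#-E#-G#: major triad on C# = scale degree 1 → I.
B#-D#-F#-G#: root G# is the dominant; dominant seventh chord there is V65.
C#-E#-G#-B#: major seventh chord on C# = scale degree 1 → I7.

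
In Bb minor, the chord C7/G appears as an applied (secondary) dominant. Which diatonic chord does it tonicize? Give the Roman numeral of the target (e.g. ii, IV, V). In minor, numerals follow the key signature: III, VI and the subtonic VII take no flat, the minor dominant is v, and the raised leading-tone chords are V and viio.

V

The chord is a dominant seventh chord on C.
A dominant resolves down a perfect fifth: C → F. In Bb minor, F is scale degree 5, i.e. V.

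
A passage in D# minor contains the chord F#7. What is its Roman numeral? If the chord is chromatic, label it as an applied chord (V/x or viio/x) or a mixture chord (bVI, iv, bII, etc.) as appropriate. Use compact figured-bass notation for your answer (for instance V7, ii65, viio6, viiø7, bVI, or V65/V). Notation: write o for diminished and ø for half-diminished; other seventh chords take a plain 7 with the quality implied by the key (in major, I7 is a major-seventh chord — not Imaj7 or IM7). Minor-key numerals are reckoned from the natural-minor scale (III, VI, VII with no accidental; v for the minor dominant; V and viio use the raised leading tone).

The pitches F#-A#-C#-E form a dominant seventh chord rooted on F#.
F# is not a diatonic chord root with this quality in D# minor, but it lies a perfect fifth above B (VI), so the chord functions as an applied dominant of VI.

V7/VI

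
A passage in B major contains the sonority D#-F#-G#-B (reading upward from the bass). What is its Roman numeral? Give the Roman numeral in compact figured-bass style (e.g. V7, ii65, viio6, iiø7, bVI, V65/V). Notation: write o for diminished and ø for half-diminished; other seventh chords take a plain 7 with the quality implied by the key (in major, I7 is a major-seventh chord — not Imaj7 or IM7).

vi43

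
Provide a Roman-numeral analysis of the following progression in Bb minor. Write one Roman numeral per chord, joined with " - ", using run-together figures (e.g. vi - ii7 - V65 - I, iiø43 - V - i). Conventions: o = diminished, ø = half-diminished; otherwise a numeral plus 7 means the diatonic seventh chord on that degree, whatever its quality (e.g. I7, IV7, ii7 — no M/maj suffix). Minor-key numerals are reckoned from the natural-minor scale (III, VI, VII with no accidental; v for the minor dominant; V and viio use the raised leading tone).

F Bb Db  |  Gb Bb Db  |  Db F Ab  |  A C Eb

i64 - VI - III - viio

F-Bb-Db: minor triad on Bb = scale degree 1 → i64.
Gb-Bb-Db: major triad on Gb = scale degree 6 → VI.
Db-F-Ab: major triad on Db = scale degree 3 → III.
A-C-Eb: diminished triad on A = scale degree 7 → viio.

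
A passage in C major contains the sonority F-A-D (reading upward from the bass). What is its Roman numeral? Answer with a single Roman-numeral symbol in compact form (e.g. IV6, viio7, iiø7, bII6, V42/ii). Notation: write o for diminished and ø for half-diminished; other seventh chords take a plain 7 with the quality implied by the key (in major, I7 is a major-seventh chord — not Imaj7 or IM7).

The pitches D-F-A form a minor triad rooted on D.
In C major, D is the supertonic; the diatonic minor triad there is ii.
With F in the bass the chord is in first inversion, so the figured bass is 6.

ii6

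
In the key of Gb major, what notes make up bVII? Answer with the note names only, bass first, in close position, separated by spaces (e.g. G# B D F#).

Fb Ab Cb

bVII is a major triad on the lowered seventh degree (the subtonic), borrowed from the parallel minor. In Gb major that root is Fb.
So the chord is Fb-Ab-Cb, a major triad.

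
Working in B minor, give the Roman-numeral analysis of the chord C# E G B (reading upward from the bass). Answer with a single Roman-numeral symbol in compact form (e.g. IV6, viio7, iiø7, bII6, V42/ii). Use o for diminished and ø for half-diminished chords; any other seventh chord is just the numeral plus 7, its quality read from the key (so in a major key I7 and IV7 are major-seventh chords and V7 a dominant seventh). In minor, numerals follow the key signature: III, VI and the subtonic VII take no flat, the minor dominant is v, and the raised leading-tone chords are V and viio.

Stacked in thirds the chord is C#-E-G-B: a half-diminished seventh chord on C#.
C# is scale degree 2 in B minor, and a half-diminished seventh chord on that degree is written iiø7.

iiø7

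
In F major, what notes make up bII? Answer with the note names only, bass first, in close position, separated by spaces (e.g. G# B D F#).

Gb Bb Db

Scale degree 2 in F major is G; lowering it a half step gives Gb. bII is the Neapolitan chord — a major triad on the lowered second degree.
So the chord is Gb-Bb-Db.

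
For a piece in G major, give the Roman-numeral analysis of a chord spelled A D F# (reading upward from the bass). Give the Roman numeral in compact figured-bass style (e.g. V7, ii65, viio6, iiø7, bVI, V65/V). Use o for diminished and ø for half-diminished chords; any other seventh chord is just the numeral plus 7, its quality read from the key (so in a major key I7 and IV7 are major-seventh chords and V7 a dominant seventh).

V64

The pitches D-F#-A form a major triad rooted on D.
In G major, D is the dominant; the diatonic major triad there is V.
With A in the bass the chord is in second inversion, so the figured bass is 64.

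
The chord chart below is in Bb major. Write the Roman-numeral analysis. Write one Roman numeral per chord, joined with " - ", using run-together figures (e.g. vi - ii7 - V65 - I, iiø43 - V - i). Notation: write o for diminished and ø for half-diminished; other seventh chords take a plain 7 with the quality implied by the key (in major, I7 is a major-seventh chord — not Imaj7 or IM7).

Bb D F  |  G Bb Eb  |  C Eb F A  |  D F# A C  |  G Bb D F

I - IV6 - V43 - V7/vi - vi7

Bb-D-F: major triad on Bb = scale degree 1 → I.
G-Bb-Eb: major triad on Eb = scale degree 4 → IV6.
C-Eb-F-A: dominant seventh chord on F = scale degree 5 → V43.
D-F#-A-C is the secondary dominant of vi (dominant seventh chord on D): V7/vi.
G-Bb-D-F: root G is the submediant; minor seventh chord there is vi7.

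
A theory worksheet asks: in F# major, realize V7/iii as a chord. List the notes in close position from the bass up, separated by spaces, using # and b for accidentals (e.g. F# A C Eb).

E# G## B# D#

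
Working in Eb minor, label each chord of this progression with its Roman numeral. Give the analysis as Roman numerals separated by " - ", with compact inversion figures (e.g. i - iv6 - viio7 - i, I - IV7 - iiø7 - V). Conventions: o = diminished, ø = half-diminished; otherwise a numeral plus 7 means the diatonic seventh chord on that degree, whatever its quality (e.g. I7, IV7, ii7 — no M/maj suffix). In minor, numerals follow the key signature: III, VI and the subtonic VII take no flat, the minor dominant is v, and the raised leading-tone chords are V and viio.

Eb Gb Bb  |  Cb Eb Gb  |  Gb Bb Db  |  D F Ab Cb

i - VI - III - viio7

Eb-Gb-Bb has root Eb, degree 1 in Eb minor, so i.
Cb-Eb-Gb: root Cb is the submediant; major triad there is VI.
Gb-Bb-Db has root Gb, degree 3 in Eb minor, so III.
D-F-Ab-Cb has root D, degree 7 in Eb minor, so viio7.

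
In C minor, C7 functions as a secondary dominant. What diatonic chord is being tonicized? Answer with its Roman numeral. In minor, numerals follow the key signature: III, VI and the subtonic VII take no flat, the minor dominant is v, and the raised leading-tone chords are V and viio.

The chord is a dominant seventh chord on C.
A dominant resolves down a perfect fifth: C → F. In C minor, F is scale degree 4, i.e. iv.

iv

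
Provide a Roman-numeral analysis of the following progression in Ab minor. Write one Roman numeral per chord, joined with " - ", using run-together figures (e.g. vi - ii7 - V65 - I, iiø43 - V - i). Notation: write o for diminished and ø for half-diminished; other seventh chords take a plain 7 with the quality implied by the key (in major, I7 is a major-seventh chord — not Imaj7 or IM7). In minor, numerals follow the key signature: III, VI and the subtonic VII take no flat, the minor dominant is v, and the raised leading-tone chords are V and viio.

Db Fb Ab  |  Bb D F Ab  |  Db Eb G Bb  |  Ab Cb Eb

iv - V7/V - V42 - i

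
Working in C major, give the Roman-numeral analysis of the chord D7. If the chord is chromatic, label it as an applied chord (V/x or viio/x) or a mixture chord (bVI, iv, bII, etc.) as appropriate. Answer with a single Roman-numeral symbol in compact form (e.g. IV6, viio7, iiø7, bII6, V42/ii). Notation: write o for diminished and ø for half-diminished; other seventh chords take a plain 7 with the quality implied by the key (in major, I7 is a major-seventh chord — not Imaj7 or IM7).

The pitches D-F#-A-C form a dominant seventh chord rooted on D.
D is not a diatonic chord root with this quality in C major, but it lies a perfect fifth above G (V), so the chord functions as an applied dominant of V.

V7/V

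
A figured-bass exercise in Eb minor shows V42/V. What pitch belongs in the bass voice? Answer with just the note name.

The applied chord V42/V is rooted on F: F-A-C-Eb.
The figure 42 means third inversion — the seventh is in the bass.

Eb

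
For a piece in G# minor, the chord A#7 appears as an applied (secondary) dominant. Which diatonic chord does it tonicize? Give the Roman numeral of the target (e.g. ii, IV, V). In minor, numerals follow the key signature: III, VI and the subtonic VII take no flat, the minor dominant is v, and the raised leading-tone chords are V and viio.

V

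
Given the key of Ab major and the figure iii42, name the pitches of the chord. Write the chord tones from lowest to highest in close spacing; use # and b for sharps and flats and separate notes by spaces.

Bb C Eb G

In Ab major, the mediant is C, and the diatonic chord built there is a minor seventh chord.
Stacking thirds from C gives C-Eb-G-Bb.
The figured bass 42 indicates third inversion, placing the seventh (Bb) in the bass: Bb-C-Eb-G.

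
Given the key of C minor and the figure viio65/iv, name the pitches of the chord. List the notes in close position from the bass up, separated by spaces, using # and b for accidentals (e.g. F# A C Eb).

viio65/iv is a secondary leading-tone chord. The target iv is F in C minor; the applied chord is rooted a semitone below, on E.
Building a fully diminished seventh chord on E gives E-G-Bb-Db.
The figured bass 65 indicates first inversion, placing the third (G) in the bass: G-Bb-Db-E.

G Bb Db E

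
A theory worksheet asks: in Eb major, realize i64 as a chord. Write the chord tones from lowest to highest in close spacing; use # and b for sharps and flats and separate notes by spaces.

Bb Eb Gb

Scale degree 1 in Eb major is Eb; here the chord built on it is altered to a minor triad. i64 is the minor tonic, borrowed from the parallel minor.
So the chord is Eb-Gb-Bb.
The figured bass 64 indicates second inversion, placing the fifth (Bb) in the bass: Bb-Eb-Gb.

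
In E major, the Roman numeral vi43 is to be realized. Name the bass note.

G#

vi in E major has root C#; the chord is C#-E-G#-B.
The figure 43 means second inversion — the fifth is in the bass.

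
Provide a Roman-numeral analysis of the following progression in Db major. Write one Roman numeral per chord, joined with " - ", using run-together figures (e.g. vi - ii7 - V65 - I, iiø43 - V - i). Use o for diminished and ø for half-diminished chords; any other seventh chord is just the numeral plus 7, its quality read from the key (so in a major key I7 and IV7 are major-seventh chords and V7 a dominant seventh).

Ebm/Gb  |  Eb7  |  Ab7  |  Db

ii6 - V7/V - V7 - I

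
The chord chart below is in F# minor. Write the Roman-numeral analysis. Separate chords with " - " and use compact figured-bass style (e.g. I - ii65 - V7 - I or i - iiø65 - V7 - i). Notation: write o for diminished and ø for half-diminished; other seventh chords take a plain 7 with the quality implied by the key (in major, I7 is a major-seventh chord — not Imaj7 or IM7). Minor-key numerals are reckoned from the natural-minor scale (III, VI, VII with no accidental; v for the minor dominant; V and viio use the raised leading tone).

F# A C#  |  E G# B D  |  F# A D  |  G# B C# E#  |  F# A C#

i - VII7 - VI6 - V43 - i

F#-A-C#: root F# is the tonic; minor triad there is i.
E-G#-B-D has root E, degree 7 in F# minor, so VII7.
F#-A-D: major triad on D = scale degree 6 → VI6.
G#-B-C#-E#: root C# is the dominant; dominant seventh chord there is V43.
F#-A-C#: root F# is the tonic; minor triad there is i.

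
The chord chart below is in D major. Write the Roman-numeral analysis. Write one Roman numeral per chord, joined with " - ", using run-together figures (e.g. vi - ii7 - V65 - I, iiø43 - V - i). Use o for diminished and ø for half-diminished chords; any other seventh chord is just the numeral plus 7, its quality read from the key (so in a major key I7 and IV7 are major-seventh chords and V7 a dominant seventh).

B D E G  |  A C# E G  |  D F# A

ii43 - V7 - I

B-D-E-G has root E, degree 2 in D major, so ii43.
A-C#-E-G: dominant seventh chord on A = scale degree 5 → V7.
D-F#-A: major triad on D = scale degree 1 → I.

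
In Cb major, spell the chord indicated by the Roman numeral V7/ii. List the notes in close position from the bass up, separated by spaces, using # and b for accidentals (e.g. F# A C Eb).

The slash means an applied dominant: we want the dominant of ii. In Cb major, ii is Db minor, and its dominant is built on Ab.
Building a dominant seventh chord on Ab gives Ab-C-Eb-Gb.

Ab C Eb Gb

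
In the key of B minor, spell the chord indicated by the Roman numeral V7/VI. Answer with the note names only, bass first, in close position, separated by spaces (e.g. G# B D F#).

D F# A C

V7/VI is a secondary dominant — the dominant seventh of VI. VI in B minor is G, so the applied chord's root is D, a perfect fifth above.
Building a dominant seventh chord on D gives D-F#-A-C.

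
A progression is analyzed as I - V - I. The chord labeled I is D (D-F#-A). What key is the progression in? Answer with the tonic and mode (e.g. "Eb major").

D major

I is given as D-F#-A — a major triad with root D.
If D is scale degree 1 and the mode makes that degree carry a major triad, the tonic is D and the mode is major.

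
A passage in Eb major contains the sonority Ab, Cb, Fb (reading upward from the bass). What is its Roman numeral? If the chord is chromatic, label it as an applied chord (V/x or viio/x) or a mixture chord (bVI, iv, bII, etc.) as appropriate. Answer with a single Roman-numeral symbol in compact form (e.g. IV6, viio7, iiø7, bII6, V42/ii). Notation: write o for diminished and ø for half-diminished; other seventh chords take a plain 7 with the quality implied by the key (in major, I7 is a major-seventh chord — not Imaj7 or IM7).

The pitches Fb-Ab-Cb form a major triad rooted on Fb.
Fb is the lowered second degree of Eb major (diatonic 2 would be F). This is the Neapolitan sixth — a major triad on the lowered second degree, here in its customary first inversion.
With Ab in the bass the chord is in first inversion, so the figured bass is 6.

bII6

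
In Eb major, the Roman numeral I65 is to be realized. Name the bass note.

I in Eb major has root Eb; the chord is Eb-G-Bb-D.
The figure 65 means first inversion — the third is in the bass.

G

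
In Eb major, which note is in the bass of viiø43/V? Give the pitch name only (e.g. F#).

Eb

The applied chord viiø43/V is rooted on A: A-C-Eb-G.
The figure 43 means second inversion — the fifth is in the bass.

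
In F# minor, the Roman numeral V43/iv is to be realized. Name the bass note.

C#

The applied chord V43/iv is rooted on F#: F#-A#-C#-E.
The figure 43 means second inversion — the fifth is in the bass.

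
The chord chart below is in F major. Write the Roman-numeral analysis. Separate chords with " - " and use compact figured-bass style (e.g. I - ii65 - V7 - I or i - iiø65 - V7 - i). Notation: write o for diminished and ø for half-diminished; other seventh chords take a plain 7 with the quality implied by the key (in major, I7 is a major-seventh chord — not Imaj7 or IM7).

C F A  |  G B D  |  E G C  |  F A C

I64 - V/V - V6 - I

C-F-A: major triad on F = scale degree 1 → I64.
G-B-D: a major triad on G, the applied dominant of V → V/V.
E-G-C: major triad on C = scale degree 5 → V6.
F-A-C: major triad on F = scale degree 1 → I.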